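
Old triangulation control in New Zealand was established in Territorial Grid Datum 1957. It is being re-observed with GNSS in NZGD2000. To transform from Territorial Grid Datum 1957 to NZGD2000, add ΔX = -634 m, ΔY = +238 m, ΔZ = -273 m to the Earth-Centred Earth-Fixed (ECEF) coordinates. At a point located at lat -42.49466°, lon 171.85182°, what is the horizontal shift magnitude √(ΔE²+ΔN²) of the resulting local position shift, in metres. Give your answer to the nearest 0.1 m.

285.5 m

The local east axis at (φ, λ) is (−sin λ, cos λ, 0), so ΔE = −sin(171.85182°)·(-634) + cos(171.85182°)·238 = -145.74 m.
The local north axis is (−sin φ cos λ, −sin φ sin λ, cos φ), giving ΔN = 423.957 + 22.787 − 201.294 = 245.45 m.
Horizontal magnitude = √(ΔE² + ΔN²) = √((-145.74)² + 245.45²) = 285.46 m.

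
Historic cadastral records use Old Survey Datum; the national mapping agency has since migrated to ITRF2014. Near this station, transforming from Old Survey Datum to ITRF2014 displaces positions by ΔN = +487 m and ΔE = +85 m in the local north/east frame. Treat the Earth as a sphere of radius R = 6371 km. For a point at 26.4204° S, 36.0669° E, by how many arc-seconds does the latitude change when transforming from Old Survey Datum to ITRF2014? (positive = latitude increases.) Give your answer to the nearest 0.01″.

Δφ = 15.77″

On a sphere of radius R, 1 rad of latitude = R, so Δφ = ΔN / R = 487.0 / 6371000 = 7.6440e-05 rad = 15.767″.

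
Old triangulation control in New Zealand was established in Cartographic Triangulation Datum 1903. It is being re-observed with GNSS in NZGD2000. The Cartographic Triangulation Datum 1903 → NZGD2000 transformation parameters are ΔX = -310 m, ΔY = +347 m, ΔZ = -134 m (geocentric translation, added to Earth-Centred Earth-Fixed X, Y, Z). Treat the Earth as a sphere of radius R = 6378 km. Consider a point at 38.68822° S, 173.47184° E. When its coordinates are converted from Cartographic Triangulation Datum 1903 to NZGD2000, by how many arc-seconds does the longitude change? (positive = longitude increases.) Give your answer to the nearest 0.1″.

sin φ = -0.625082, cos φ = 0.780559, sin λ = 0.113692, cos λ = -0.993516.
East component: ΔE = −sin λ·ΔX + cos λ·ΔY = −(0.113692)(-310) + (-0.993516)(347) = -309.51 m.
1° of latitude spans πR/180 = 111317 m; at latitude φ, 1° of longitude spans that × cos φ = 86889.6 m, so Δλ = -309.51 / 86889.6 × 3600 = -12.823″.

Δλ = -12.8″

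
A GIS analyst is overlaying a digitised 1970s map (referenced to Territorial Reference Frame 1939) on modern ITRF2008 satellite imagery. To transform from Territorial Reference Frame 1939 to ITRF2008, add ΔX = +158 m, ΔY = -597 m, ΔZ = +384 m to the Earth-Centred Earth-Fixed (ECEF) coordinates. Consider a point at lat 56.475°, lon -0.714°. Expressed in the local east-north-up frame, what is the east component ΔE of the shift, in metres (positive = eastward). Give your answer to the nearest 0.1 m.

ΔE = -595.0 m

At φ = 56.475°, λ = -0.714°: sin φ = 0.833645, cos φ = 0.552301, sin λ = -0.012461, cos λ = 0.999922.
ΔE = −sin λ·ΔX + cos λ·ΔY = −(-0.012461)·(158) + (0.999922)·(-597) = -594.98 m.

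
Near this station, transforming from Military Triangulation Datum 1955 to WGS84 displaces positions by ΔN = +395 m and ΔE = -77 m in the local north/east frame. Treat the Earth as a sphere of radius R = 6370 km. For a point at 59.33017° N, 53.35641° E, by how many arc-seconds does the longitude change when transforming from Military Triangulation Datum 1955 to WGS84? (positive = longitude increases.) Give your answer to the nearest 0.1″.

At latitude 59.33017°, cos φ = 0.510090.
One radian of longitude at latitude φ spans R cos φ, so Δλ = ΔE / (R cos φ) = -77.0 / (6370000 × 0.510090) = -2.3698e-05 rad = -4.888″.

Δλ = -4.9″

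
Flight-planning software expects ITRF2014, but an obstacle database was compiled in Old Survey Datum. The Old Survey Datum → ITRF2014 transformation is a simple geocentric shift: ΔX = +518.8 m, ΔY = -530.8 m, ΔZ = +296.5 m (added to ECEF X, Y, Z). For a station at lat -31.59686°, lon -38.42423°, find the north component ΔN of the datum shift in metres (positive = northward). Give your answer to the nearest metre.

At φ = -31.59686°, λ = -38.42423°: sin φ = -0.523939, cos φ = 0.851756, sin λ = -0.621479, cos λ = 0.783431.
ΔN = −sin φ cos λ·ΔX − sin φ sin λ·ΔY + cos φ·ΔZ = −(-0.523939)(0.783431)(518.8) − (-0.523939)(-0.621479)(-530.8) + (0.851756)(296.5) = 638.34 m.

ΔN = 638 m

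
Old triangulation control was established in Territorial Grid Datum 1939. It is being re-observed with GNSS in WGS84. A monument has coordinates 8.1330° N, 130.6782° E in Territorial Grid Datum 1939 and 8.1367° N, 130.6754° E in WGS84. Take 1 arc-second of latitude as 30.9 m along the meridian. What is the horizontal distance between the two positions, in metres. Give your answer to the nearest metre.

Δφ = 8.1367° − 8.1330° = +0.0037°; Δλ = 130.6754° − 130.6782° = -0.0028°.
1° of latitude = 3600 × 30.90 = 111240 m.
ΔN = Δφ × 111240 = 411.6 m; ΔE = Δλ × 111240 × cos(8.1330°) = -0.0028 × 111240 × 0.989942 = -308.3 m.
Distance = √(ΔE² + ΔN²) = √((-308.3)² + 411.6²) = 514.3 m.

514 m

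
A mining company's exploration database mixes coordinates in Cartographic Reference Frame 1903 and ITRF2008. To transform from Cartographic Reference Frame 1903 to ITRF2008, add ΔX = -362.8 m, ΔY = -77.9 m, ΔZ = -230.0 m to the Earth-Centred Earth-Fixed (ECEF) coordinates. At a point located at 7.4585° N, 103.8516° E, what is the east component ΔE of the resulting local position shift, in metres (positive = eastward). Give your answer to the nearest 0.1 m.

At φ = 7.4585°, λ = 103.8516°: sin φ = 0.129808, cos φ = 0.991539, sin λ = 0.970919, cos λ = -0.239408.
ΔE = −sin λ·ΔX + cos λ·ΔY = −(0.970919)·(-362.8) + (-0.239408)·(-77.9) = 370.90 m.

ΔE = 370.9 m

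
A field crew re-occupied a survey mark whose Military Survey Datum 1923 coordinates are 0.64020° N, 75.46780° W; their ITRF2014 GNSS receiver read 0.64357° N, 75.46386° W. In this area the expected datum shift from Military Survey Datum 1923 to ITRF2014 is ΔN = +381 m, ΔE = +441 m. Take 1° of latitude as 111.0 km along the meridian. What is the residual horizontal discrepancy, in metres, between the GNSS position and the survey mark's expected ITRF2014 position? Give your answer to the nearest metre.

Observed coordinate differences: Δφ = +0.00337°, Δλ = +0.00394°.
Converting to metres (1° lat = 111000 m, cos φ = 0.999938): observed ΔN = 374.1 m, observed ΔE = 437.3 m.
Subtracting the expected shift leaves a residual of 374.1 − (381) = -6.9 m north and 437.3 − (441) = -3.7 m east.
Residual distance = √((-6.9)² + (-3.7)²) = 7.8 m.

8 m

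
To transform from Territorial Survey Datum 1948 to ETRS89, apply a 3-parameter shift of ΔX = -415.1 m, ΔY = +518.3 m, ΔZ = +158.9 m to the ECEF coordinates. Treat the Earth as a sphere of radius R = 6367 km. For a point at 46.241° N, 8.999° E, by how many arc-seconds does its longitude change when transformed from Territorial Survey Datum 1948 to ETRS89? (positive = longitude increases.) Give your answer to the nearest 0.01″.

Δλ = 27.02″

sin φ = 0.722255, cos φ = 0.691627, sin λ = 0.156417, cos λ = 0.987691.
East component: ΔE = −sin λ·ΔX + cos λ·ΔY = −(0.156417)(-415.1) + (0.987691)(518.3) = 576.85 m.
1° of latitude spans πR/180 = 111125 m; at latitude φ, 1° of longitude spans that × cos φ = 76857.1 m, so Δλ = 576.85 / 76857.1 × 3600 = 27.020″.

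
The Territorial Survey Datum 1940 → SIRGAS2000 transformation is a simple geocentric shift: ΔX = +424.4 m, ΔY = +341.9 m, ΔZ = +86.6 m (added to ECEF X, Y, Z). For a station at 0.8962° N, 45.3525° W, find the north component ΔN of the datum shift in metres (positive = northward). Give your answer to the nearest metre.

At φ = 0.8962°, λ = -45.3525°: sin φ = 0.015641, cos φ = 0.999878, sin λ = -0.711444, cos λ = 0.702743.
ΔN = −sin φ cos λ·ΔX − sin φ sin λ·ΔY + cos φ·ΔZ = −(0.015641)(0.702743)(424.4) − (0.015641)(-0.711444)(341.9) + (0.999878)(86.6) = 85.73 m.

ΔN = 86 m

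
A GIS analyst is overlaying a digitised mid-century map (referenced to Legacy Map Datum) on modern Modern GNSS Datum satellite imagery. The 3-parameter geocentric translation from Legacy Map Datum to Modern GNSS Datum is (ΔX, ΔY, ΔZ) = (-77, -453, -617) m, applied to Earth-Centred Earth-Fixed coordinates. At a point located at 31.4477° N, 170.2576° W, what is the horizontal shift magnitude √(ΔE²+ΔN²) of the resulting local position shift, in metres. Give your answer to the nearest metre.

745 m

At φ = 31.4477°, λ = -170.2576°: sin φ = 0.521720, cos φ = 0.853117, sin λ = -0.169219, cos λ = -0.985579.
ΔE = −sin λ·ΔX + cos λ·ΔY = −(-0.169219)·(-77) + (-0.985579)·(-453) = 433.44 m.
ΔN = −sin φ cos λ·ΔX − sin φ sin λ·ΔY + cos φ·ΔZ = −(0.521720)(-0.985579)(-77) − (0.521720)(-0.169219)(-453) + (0.853117)(-617) = -605.96 m.
Horizontal magnitude = √(ΔE² + ΔN²) = √(433.44² + (-605.96)²) = 745.02 m.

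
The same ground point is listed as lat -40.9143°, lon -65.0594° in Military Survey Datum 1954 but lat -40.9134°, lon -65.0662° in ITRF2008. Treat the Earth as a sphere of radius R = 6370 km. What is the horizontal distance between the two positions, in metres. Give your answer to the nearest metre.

Δφ = -40.9134° − -40.9143° = +0.0009°; Δλ = -65.0662° − -65.0594° = -0.0068°.
1° along a meridian = πR/180 = 111177 m.
ΔN = Δφ × 111177 = 100.1 m; ΔE = Δλ × 111177 × cos(-40.9143°) = -0.0068 × 111177 × 0.755690 = -571.3 m.
Distance = √(ΔE² + ΔN²) = √((-571.3)² + 100.1²) = 580.0 m.

580 m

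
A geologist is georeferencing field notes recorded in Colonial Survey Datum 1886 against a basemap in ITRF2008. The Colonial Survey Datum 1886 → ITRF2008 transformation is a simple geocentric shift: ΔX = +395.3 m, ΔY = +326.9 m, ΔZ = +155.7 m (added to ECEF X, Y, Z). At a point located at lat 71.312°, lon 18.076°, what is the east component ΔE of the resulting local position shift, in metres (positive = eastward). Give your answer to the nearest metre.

At φ = 71.312°, λ = 18.076°: sin φ = 0.947277, cos φ = 0.320415, sin λ = 0.310278, cos λ = 0.950646.
ΔE = −sin λ·ΔX + cos λ·ΔY = −(0.310278)·(395.3) + (0.950646)·(326.9) = 188.11 m.

ΔE = 188 m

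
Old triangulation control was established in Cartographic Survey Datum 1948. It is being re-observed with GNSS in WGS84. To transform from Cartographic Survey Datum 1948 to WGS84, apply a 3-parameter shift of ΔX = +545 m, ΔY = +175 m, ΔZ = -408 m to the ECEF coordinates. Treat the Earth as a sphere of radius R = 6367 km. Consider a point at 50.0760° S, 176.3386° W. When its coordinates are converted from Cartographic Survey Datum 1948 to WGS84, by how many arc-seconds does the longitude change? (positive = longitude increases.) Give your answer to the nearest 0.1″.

Δλ = -7.1″

sin φ = -0.766896, cos φ = 0.641771, sin λ = -0.063860, cos λ = -0.997959.
East component: ΔE = −sin λ·ΔX + cos λ·ΔY = −(-0.063860)(545) + (-0.997959)(175) = -139.84 m.
1° of latitude spans πR/180 = 111125 m; at latitude φ, 1° of longitude spans that × cos φ = 71316.9 m, so Δλ = -139.84 / 71316.9 × 3600 = -7.059″.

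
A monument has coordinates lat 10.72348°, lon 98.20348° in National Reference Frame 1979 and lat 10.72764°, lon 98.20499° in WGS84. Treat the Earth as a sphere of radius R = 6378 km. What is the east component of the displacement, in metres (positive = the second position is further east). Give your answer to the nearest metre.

Δφ = 10.72764° − 10.72348° = +0.00416°; Δλ = 98.20499° − 98.20348° = +0.00151°.
1° along a meridian = πR/180 = 111317 m.
ΔN = Δφ × 111317 = 463.1 m; ΔE = Δλ × 111317 × cos(10.72348°) = +0.00151 × 111317 × 0.982537 = 165.2 m.

ΔE = 165 m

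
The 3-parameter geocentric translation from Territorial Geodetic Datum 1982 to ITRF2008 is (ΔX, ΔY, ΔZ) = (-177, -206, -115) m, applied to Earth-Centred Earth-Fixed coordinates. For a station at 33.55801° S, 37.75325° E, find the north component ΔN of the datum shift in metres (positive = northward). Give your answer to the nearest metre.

ΔN = -243 m

The local north axis is (−sin φ cos λ, −sin φ sin λ, cos φ), giving ΔN = -77.359 − 69.720 − 95.833 = -242.91 m.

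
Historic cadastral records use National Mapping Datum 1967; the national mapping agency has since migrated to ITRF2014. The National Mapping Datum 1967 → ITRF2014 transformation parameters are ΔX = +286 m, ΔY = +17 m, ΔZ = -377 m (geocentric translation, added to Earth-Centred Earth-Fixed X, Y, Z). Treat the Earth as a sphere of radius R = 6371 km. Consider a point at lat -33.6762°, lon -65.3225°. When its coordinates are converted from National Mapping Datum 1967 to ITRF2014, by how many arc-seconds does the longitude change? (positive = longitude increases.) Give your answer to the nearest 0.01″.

Δλ = 10.39″

sin φ = -0.554499, cos φ = 0.832185, sin λ = -0.908672, cos λ = 0.417510.
East component: ΔE = −sin λ·ΔX + cos λ·ΔY = −(-0.908672)(286) + (0.417510)(17) = 266.98 m.
1° of latitude spans πR/180 = 111195 m; at latitude φ, 1° of longitude spans that × cos φ = 92534.7 m, so Δλ = 266.98 / 92534.7 × 3600 = 10.387″.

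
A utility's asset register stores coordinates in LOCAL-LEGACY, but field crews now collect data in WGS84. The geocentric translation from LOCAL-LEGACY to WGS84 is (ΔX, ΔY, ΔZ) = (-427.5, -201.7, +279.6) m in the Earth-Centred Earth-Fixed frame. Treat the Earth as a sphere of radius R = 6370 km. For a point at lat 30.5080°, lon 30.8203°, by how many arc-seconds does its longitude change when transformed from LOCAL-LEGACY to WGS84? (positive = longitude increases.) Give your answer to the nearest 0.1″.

sin φ = 0.507659, cos φ = 0.861558, sin λ = 0.512347, cos λ = 0.858778.
East component: ΔE = −sin λ·ΔX + cos λ·ΔY = −(0.512347)(-427.5) + (0.858778)(-201.7) = 45.81 m.
1° of latitude spans πR/180 = 111177 m; at latitude φ, 1° of longitude spans that × cos φ = 95785.9 m, so Δλ = 45.81 / 95785.9 × 3600 = 1.722″.

Δλ = 1.7″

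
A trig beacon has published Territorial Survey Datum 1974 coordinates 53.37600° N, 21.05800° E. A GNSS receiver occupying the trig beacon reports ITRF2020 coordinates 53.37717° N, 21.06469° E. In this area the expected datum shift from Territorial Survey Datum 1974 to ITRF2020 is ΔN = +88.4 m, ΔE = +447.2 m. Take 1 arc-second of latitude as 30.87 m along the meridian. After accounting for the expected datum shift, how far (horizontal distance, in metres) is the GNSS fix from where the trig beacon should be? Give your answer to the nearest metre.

42 m

Observed coordinate differences: Δφ = +0.00117°, Δλ = +0.00669°.
Converting to metres (1° lat = 111132 m, cos φ = 0.596561): observed ΔN = 130.0 m, observed ΔE = 443.5 m.
Subtracting the expected shift leaves a residual of 130.0 − (88.4) = 41.6 m north and 443.5 − (447.2) = -3.7 m east.
Residual distance = √(41.6² + (-3.7)²) = 41.8 m.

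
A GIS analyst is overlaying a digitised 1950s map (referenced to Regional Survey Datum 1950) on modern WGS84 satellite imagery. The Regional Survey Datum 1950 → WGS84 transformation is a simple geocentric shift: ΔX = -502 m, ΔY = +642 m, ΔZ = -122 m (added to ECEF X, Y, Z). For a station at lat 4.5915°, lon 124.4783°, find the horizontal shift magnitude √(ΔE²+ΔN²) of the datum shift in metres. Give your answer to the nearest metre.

193 m

The local east axis at (φ, λ) is (−sin λ, cos λ, 0), so ΔE = −sin(124.4783°)·(-502) + cos(124.4783°)·642 = 50.39 m.
The local north axis is (−sin φ cos λ, −sin φ sin λ, cos φ), giving ΔN = -22.749 − 42.365 − 121.608 = -186.72 m.
Horizontal magnitude = √(ΔE² + ΔN²) = √(50.39² + (-186.72)²) = 193.40 m.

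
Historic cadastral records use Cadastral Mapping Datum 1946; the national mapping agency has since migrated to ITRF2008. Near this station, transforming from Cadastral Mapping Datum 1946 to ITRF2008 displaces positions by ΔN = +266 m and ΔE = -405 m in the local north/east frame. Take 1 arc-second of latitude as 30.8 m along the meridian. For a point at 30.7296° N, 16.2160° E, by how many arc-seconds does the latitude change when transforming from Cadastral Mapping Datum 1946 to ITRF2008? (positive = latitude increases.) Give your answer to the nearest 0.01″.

1″ of latitude = 30.80 m, so Δφ = 266.0 / 30.80 = 8.636″.

Δφ = 8.64″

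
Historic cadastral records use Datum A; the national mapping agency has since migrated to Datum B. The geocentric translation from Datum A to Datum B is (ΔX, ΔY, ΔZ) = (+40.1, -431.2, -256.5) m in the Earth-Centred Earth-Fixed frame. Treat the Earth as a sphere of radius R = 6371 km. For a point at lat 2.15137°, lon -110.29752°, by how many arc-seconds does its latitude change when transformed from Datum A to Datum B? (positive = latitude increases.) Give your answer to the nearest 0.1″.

sin φ = 0.037540, cos φ = 0.999295, sin λ = -0.937904, cos λ = -0.346895.
North component: ΔN = −sin φ cos λ·ΔX − sin φ sin λ·ΔY + cos φ·ΔZ = −(0.037540)(-0.346895)(40.1) − (0.037540)(-0.937904)(-431.2) + (0.999295)(-256.5) = -270.98 m.
1° of latitude spans πR/180 = 111195 m, so Δφ = -270.98 / 111195 × 3600 = -8.773″.

Δφ = -8.8″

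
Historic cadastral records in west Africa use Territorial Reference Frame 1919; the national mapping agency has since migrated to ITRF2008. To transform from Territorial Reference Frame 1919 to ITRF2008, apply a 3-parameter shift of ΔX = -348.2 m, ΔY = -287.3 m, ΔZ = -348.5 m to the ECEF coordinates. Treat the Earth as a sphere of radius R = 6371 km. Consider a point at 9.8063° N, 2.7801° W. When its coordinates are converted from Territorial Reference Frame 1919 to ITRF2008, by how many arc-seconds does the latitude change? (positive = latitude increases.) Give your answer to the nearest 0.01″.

Δφ = -9.28″

sin φ = 0.170318, cos φ = 0.985389, sin λ = -0.048503, cos λ = 0.998823.
North component: ΔN = −sin φ cos λ·ΔX − sin φ sin λ·ΔY + cos φ·ΔZ = −(0.170318)(0.998823)(-348.2) − (0.170318)(-0.048503)(-287.3) + (0.985389)(-348.5) = -286.55 m.
1° of latitude spans πR/180 = 111195 m, so Δφ = -286.55 / 111195 × 3600 = -9.277″.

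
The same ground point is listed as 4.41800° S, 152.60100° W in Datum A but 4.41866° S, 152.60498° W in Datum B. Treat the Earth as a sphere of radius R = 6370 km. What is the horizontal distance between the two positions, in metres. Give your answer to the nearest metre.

447 m

Δφ = -4.41866° − -4.41800° = -0.00066°; Δλ = -152.60498° − -152.60100° = -0.00398°.
1° along a meridian = πR/180 = 111177 m.
ΔN = Δφ × 111177 = -73.4 m; ΔE = Δλ × 111177 × cos(-4.41800°) = -0.00398 × 111177 × 0.997029 = -441.2 m.
Distance = √(ΔE² + ΔN²) = √((-441.2)² + (-73.4)²) = 447.2 m.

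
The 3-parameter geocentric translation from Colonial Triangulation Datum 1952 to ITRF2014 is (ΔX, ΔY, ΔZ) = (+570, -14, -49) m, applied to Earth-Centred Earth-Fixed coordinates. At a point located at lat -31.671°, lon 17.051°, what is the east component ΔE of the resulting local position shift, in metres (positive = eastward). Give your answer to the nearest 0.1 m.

ΔE = -180.5 m

At φ = -31.671°, λ = 17.051°: sin φ = -0.525041, cos φ = 0.851077, sin λ = 0.293223, cos λ = 0.956044.
ΔE = −sin λ·ΔX + cos λ·ΔY = −(0.293223)·(570) + (0.956044)·(-14) = -180.52 m.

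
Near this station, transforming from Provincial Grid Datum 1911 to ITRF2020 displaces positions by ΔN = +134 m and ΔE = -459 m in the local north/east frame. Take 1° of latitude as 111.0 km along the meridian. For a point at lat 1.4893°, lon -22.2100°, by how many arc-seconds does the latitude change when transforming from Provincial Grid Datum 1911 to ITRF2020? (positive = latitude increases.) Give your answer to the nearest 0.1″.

1° of latitude = 111.0 km, so Δφ = 134.0 / 111000 = 0.0012072° = 4.346″.

Δφ = 4.3″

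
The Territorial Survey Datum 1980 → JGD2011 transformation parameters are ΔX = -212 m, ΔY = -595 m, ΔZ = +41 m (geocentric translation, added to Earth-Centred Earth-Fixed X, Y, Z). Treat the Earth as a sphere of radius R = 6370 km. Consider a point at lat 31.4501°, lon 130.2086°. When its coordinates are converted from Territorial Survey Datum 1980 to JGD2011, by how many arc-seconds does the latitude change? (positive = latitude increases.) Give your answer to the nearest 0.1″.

Δφ = 6.5″

sin φ = 0.521756, cos φ = 0.853095, sin λ = 0.763699, cos λ = -0.645572.
North component: ΔN = −sin φ cos λ·ΔX − sin φ sin λ·ΔY + cos φ·ΔZ = −(0.521756)(-0.645572)(-212) − (0.521756)(0.763699)(-595) + (0.853095)(41) = 200.66 m.
1° of latitude spans πR/180 = 111177 m, so Δφ = 200.66 / 111177 × 3600 = 6.497″.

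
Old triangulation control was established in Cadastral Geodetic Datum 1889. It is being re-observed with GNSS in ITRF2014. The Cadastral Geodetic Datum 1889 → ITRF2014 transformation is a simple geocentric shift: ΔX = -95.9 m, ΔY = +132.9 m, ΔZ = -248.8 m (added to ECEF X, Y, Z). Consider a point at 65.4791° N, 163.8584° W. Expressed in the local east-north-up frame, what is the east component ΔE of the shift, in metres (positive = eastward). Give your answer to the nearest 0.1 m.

The local east axis at (φ, λ) is (−sin λ, cos λ, 0), so ΔE = −sin(-163.8584°)·(-95.9) + cos(-163.8584°)·132.9 = -154.32 m.

ΔE = -154.3 m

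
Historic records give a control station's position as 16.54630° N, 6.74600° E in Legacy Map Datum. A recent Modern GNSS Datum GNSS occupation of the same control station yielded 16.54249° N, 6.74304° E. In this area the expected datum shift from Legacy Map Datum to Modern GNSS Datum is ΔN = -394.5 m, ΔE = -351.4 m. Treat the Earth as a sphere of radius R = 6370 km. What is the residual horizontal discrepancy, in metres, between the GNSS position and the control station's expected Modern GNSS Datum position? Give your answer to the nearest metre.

Observed coordinate differences: Δφ = -0.00381°, Δλ = -0.00296°.
Converting to metres (1° lat = 111177 m, cos φ = 0.958590): observed ΔN = -423.6 m, observed ΔE = -315.5 m.
Subtracting the expected shift leaves a residual of -423.6 − (-394.5) = -29.1 m north and -315.5 − (-351.4) = 35.9 m east.
Residual distance = √((-29.1)² + 35.9²) = 46.2 m.

46 m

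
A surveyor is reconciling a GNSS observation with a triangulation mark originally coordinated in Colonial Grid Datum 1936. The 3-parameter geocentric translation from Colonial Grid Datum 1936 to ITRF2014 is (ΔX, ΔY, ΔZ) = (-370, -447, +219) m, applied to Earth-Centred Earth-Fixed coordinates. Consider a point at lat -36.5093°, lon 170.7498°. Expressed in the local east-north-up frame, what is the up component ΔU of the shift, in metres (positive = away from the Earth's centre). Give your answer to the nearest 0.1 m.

At φ = -36.5093°, λ = 170.7498°: sin φ = -0.594953, cos φ = 0.803760, sin λ = 0.160746, cos λ = -0.986996.
ΔU = cos φ cos λ·ΔX + cos φ sin λ·ΔY + sin φ·ΔZ = (0.803760)(-0.986996)(-370) + (0.803760)(0.160746)(-447) + (-0.594953)(219) = 105.48 m.

ΔU = 105.5 m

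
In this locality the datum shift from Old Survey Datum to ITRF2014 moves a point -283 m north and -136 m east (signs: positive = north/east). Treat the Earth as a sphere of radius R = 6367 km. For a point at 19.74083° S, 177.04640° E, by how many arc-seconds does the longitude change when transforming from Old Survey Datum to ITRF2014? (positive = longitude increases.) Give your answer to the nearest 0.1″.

At latitude -19.74083°, cos φ = 0.941230.
One radian of longitude at latitude φ spans R cos φ, so Δλ = ΔE / (R cos φ) = -136.0 / (6367000 × 0.941230) = -2.2694e-05 rad = -4.681″.

Δλ = -4.7″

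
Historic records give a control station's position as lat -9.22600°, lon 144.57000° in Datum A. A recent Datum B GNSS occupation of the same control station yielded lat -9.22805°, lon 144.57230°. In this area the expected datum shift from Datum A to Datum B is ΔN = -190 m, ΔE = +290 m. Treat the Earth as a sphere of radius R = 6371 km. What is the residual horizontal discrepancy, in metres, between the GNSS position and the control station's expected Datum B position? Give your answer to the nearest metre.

53 m

Observed coordinate differences: Δφ = -0.00205°, Δλ = +0.00230°.
Converting to metres (1° lat = 111195 m, cos φ = 0.987064): observed ΔN = -227.9 m, observed ΔE = 252.4 m.
Subtracting the expected shift leaves a residual of -227.9 − (-190) = -37.9 m north and 252.4 − (290) = -37.6 m east.
Residual distance = √((-37.9)² + (-37.6)²) = 53.4 m.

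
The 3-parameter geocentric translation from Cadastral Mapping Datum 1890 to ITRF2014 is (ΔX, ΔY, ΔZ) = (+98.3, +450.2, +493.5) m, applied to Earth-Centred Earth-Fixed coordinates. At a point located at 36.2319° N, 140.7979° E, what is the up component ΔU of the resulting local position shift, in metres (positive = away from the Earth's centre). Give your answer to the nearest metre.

The local up (radial) axis is (cos φ cos λ, cos φ sin λ, sin φ), giving ΔU = -61.445 + 229.529 + 291.686 = 459.77 m.

ΔU = 460 m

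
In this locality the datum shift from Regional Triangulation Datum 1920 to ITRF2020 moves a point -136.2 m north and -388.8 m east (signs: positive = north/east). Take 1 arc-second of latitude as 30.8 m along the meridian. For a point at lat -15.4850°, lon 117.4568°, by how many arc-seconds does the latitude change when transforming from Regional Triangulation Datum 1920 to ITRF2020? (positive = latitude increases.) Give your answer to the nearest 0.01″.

1″ of latitude = 30.80 m, so Δφ = -136.2 / 30.80 = -4.422″.

Δφ = -4.42″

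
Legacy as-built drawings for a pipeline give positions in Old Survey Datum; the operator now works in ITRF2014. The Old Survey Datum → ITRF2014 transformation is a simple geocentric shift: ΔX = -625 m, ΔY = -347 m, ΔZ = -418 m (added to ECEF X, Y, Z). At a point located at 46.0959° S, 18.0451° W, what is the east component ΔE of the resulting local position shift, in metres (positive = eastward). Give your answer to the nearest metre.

The local east axis at (φ, λ) is (−sin λ, cos λ, 0), so ΔE = −sin(-18.0451°)·(-625) + cos(-18.0451°)·(-347) = -523.54 m.

ΔE = -524 m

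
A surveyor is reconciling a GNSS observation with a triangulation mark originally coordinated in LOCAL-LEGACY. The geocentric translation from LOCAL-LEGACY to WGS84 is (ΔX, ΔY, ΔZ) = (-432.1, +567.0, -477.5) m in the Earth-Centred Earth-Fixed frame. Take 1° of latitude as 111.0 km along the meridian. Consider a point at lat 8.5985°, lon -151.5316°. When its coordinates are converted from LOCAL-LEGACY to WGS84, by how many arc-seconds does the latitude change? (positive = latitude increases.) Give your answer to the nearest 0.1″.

sin φ = 0.149509, cos φ = 0.988760, sin λ = -0.476674, cos λ = -0.879080.
North component: ΔN = −sin φ cos λ·ΔX − sin φ sin λ·ΔY + cos φ·ΔZ = −(0.149509)(-0.879080)(-432.1) − (0.149509)(-0.476674)(567.0) + (0.988760)(-477.5) = -488.52 m.
1° of latitude spans 111000 m, so Δφ = -488.52 / 111000 × 3600 = -15.844″.

Δφ = -15.8″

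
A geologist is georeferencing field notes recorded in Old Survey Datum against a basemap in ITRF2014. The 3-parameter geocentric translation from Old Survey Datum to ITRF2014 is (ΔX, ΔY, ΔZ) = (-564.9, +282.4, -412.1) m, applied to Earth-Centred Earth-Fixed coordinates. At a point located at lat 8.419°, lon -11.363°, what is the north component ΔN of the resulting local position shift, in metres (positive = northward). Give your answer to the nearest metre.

The local north axis is (−sin φ cos λ, −sin φ sin λ, cos φ), giving ΔN = 81.086 + 8.146 − 407.659 = -318.43 m.

ΔN = -318 m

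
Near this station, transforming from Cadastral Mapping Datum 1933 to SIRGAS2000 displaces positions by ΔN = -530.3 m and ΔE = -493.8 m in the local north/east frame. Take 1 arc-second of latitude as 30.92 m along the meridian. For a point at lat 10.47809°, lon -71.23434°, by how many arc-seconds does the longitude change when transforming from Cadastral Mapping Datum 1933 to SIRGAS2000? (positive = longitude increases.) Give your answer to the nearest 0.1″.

Δλ = -16.2″

At latitude 10.47809°, cos φ = 0.983325.
1″ of longitude at this latitude = 30.92 × cos φ = 30.4044 m, so Δλ = -493.8 / 30.4044 = -16.241″.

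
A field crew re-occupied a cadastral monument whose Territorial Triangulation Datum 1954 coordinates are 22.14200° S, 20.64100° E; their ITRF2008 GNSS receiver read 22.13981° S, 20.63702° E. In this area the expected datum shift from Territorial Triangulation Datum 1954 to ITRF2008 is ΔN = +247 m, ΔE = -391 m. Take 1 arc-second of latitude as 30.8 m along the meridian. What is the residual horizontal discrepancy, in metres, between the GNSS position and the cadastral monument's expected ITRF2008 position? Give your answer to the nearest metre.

Observed coordinate differences: Δφ = +0.00219°, Δλ = -0.00398°.
Converting to metres (1° lat = 110880 m, cos φ = 0.926253): observed ΔN = 242.8 m, observed ΔE = -408.8 m.
Subtracting the expected shift leaves a residual of 242.8 − (247) = -4.2 m north and -408.8 − (-391) = -17.8 m east.
Residual distance = √((-4.2)² + (-17.8)²) = 18.2 m.

18 m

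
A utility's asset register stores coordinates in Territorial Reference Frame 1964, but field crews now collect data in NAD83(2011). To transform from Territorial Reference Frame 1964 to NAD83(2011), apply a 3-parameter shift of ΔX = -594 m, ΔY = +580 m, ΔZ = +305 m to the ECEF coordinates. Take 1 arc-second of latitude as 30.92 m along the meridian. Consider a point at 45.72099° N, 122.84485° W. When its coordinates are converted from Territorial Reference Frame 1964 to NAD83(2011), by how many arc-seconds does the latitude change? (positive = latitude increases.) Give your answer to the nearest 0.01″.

sin φ = 0.715949, cos φ = 0.698153, sin λ = -0.840142, cos λ = -0.542366.
North component: ΔN = −sin φ cos λ·ΔX − sin φ sin λ·ΔY + cos φ·ΔZ = −(0.715949)(-0.542366)(-594) − (0.715949)(-0.840142)(580) + (0.698153)(305) = 331.15 m.
1° of latitude spans 3600 × 30.92 = 111312 m, so Δφ = 331.15 / 111312 × 3600 = 10.710″.

Δφ = 10.71″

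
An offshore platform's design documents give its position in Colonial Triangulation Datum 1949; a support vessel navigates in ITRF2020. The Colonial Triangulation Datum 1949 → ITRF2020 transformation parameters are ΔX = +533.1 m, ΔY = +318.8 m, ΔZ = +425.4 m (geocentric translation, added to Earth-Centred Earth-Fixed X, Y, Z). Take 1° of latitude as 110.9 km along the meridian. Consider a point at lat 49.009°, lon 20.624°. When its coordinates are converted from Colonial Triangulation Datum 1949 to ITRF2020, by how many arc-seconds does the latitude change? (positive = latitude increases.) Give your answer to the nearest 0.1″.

sin φ = 0.754813, cos φ = 0.655940, sin λ = 0.352234, cos λ = 0.935912.
North component: ΔN = −sin φ cos λ·ΔX − sin φ sin λ·ΔY + cos φ·ΔZ = −(0.754813)(0.935912)(533.1) − (0.754813)(0.352234)(318.8) + (0.655940)(425.4) = -182.32 m.
1° of latitude spans 110900 m, so Δφ = -182.32 / 110900 × 3600 = -5.919″.

Δφ = -5.9″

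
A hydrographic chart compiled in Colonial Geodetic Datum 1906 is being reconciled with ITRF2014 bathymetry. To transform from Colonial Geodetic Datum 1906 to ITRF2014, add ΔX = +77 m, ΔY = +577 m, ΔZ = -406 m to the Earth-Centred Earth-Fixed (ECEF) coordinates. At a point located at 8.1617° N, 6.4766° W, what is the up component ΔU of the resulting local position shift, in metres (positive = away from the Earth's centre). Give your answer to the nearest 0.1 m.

ΔU = -46.3 m

At φ = 8.1617°, λ = -6.4766°: sin φ = 0.141967, cos φ = 0.989871, sin λ = -0.112797, cos λ = 0.993618.
ΔU = cos φ cos λ·ΔX + cos φ sin λ·ΔY + sin φ·ΔZ = (0.989871)(0.993618)(77) + (0.989871)(-0.112797)(577) + (0.141967)(-406) = -46.33 m.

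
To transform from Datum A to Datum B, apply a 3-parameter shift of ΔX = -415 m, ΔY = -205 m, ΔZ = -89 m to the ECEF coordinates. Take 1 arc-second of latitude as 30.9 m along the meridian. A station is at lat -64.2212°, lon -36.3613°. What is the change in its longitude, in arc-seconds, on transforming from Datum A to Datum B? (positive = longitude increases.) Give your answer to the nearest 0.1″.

sin φ = -0.900480, cos φ = 0.434898, sin λ = -0.592875, cos λ = 0.805294.
East component: ΔE = −sin λ·ΔX + cos λ·ΔY = −(-0.592875)(-415) + (0.805294)(-205) = -411.13 m.
1° of latitude spans 3600 × 30.90 = 111240 m; at latitude φ, 1° of longitude spans that × cos φ = 48378.0 m, so Δλ = -411.13 / 48378.0 × 3600 = -30.594″.

Δλ = -30.6″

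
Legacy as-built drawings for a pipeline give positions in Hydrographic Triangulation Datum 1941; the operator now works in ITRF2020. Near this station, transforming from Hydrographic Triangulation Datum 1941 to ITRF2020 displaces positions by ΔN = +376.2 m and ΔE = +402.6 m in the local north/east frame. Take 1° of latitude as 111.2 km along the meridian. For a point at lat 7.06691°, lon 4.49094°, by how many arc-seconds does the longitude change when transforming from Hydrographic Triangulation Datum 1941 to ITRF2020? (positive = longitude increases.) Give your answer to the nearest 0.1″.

Δλ = 13.1″

At latitude 7.06691°, cos φ = 0.992403.
1° of longitude at this latitude = 111.2 × cos φ = 110.36 km, so Δλ = 402.6 / 110355.2 = 0.0036482° = 13.134″.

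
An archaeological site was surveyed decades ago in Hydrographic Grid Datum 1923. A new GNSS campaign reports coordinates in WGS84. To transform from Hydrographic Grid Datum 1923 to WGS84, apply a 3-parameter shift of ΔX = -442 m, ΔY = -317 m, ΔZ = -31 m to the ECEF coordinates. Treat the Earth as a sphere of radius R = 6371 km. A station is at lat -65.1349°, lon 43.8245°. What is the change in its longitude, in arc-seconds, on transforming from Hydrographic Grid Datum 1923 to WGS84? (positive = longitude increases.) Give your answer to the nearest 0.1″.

sin φ = -0.907300, cos φ = 0.420483, sin λ = 0.692452, cos λ = 0.721464.
East component: ΔE = −sin λ·ΔX + cos λ·ΔY = −(0.692452)(-442) + (0.721464)(-317) = 77.36 m.
1° of latitude spans πR/180 = 111195 m; at latitude φ, 1° of longitude spans that × cos φ = 46755.6 m, so Δλ = 77.36 / 46755.6 × 3600 = 5.956″.

Δλ = 6.0″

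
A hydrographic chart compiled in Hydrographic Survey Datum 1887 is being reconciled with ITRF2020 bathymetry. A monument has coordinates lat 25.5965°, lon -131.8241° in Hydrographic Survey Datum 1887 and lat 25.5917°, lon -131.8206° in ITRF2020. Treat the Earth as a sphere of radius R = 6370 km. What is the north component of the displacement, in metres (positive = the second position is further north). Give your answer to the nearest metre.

ΔN = -534 m

Δφ = 25.5917° − 25.5965° = -0.0048°; Δλ = -131.8206° − -131.8241° = +0.0035°.
1° along a meridian = πR/180 = 111177 m.
ΔN = Δφ × 111177 = -533.7 m; ΔE = Δλ × 111177 × cos(25.5965°) = +0.0035 × 111177 × 0.901859 = 350.9 m.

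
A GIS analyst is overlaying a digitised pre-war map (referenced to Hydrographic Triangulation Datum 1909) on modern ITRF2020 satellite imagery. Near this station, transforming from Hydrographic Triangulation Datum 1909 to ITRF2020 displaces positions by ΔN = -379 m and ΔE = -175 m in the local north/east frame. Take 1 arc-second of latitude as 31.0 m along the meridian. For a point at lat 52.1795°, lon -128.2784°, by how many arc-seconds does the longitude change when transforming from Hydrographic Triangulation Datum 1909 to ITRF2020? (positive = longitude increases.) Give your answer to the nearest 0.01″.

Δλ = -9.21″

At latitude 52.1795°, cos φ = 0.613190.
1″ of longitude at this latitude = 31.00 × cos φ = 19.0089 m, so Δλ = -175.0 / 19.0089 = -9.206″.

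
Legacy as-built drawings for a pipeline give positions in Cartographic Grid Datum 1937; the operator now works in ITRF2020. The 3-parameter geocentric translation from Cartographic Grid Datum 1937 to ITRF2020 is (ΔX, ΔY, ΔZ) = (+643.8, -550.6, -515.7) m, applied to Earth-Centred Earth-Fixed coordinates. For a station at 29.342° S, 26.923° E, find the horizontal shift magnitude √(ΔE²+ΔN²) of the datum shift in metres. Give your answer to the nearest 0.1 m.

834.6 m

At φ = -29.342°, λ = 26.923°: sin φ = -0.490022, cos φ = 0.871710, sin λ = 0.452793, cos λ = 0.891616.
ΔE = −sin λ·ΔX + cos λ·ΔY = −(0.452793)·(643.8) + (0.891616)·(-550.6) = -782.43 m.
ΔN = −sin φ cos λ·ΔX − sin φ sin λ·ΔY + cos φ·ΔZ = −(-0.490022)(0.891616)(643.8) − (-0.490022)(0.452793)(-550.6) + (0.871710)(-515.7) = -290.42 m.
Horizontal magnitude = √(ΔE² + ΔN²) = √((-782.43)² + (-290.42)²) = 834.59 m.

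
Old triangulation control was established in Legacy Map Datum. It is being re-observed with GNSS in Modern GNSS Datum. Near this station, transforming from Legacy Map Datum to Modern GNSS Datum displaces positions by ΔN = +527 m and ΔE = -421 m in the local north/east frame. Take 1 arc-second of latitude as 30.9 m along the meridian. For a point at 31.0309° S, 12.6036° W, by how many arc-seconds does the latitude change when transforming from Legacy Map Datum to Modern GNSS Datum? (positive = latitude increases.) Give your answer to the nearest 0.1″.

Δφ = 17.1″

1″ of latitude = 30.90 m, so Δφ = 527.0 / 30.90 = 17.055″.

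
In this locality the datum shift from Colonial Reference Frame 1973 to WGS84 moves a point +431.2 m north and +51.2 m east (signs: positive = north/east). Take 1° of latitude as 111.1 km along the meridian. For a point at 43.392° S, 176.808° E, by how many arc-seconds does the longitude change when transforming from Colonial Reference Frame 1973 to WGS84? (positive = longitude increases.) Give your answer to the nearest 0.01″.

Δλ = 2.28″

At latitude -43.392°, cos φ = 0.726671.
1° of longitude at this latitude = 111.1 × cos φ = 80.73 km, so Δλ = 51.2 / 80733.1 = 0.0006342° = 2.283″.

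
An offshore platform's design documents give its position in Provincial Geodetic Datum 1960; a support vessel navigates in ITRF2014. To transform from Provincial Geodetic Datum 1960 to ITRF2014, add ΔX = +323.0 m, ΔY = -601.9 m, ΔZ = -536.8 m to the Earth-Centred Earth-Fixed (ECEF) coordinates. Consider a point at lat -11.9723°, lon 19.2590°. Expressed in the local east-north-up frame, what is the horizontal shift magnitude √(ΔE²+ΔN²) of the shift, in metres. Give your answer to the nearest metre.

842 m

The local east axis at (φ, λ) is (−sin λ, cos λ, 0), so ΔE = −sin(19.2590°)·323.0 + cos(19.2590°)·(-601.9) = -674.75 m.
The local north axis is (−sin φ cos λ, −sin φ sin λ, cos φ), giving ΔN = 63.253 − 41.183 − 525.124 = -503.05 m.
Horizontal magnitude = √(ΔE² + ΔN²) = √((-674.75)² + (-503.05)²) = 841.64 m.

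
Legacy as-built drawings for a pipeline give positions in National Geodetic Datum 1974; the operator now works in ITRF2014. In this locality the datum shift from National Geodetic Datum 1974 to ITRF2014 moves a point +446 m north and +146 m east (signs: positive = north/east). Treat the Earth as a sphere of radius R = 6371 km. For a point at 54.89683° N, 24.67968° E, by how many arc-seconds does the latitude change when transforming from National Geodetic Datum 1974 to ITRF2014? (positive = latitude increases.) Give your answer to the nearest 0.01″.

On a sphere of radius R, 1 rad of latitude = R, so Δφ = ΔN / R = 446.0 / 6371000 = 7.0005e-05 rad = 14.440″.

Δφ = 14.44″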